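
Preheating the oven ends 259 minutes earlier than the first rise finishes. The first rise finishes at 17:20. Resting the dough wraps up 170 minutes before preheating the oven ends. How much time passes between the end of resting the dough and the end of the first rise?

Preheating the oven ends at 17:20 − 259 min = 13:01.
Resting the dough ends at 13:01 − 170 min = 10:11.
From 10:11 to 17:20 is 429 minutes.

429 minutes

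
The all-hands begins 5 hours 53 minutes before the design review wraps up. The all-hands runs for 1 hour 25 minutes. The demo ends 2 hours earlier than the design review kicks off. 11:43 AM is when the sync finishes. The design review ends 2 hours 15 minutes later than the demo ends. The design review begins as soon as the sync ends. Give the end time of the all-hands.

The design review starts at 11:43 AM.
The demo ends at 11:43 AM − 120 min = 9:43 AM.
The design review ends at 9:43 AM + 135 min = 11:58 AM.
The all-hands starts at 11:58 AM − 353 min = 6:05 AM.
The all-hands ends at 6:05 AM + 85 min = 7:30 AM.

7:30 AM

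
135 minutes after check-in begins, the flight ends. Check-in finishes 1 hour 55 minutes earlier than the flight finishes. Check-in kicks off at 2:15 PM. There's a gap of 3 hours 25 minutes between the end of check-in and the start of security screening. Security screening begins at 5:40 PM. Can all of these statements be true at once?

No

The flight ends at 2:15 PM + 135 min = 4:30 PM.
Check-in ends at 4:30 PM − 115 min = 2:35 PM.
Security screening starts at 2:35 PM + 205 min = 6:00 PM.
But security screening is also said to start at 5:40 PM — a 20-minute conflict.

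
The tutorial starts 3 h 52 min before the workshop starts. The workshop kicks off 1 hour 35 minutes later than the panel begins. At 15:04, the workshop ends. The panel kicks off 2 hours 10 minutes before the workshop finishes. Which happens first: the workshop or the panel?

the panel

The panel starts at 15:04 − 130 min = 12:54.
The workshop starts at 12:54 + 95 min = 14:29.
The workshop starts at 14:29 and the panel starts at 12:54, so the panel is first.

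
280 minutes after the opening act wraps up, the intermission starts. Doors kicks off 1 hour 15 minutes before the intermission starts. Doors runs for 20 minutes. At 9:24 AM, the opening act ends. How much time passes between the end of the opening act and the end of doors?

The intermission starts at 9:24 AM + 280 min = 2:04 PM.
Doors starts at 2:04 PM − 75 min = 12:49 PM.
Doors ends at 12:49 PM + 20 min = 1:09 PM.
From 9:24 AM to 1:09 PM is 225 minutes.

225 minutes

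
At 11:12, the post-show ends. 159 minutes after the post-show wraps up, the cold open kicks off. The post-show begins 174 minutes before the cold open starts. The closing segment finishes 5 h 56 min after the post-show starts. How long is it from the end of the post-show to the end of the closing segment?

5 h 41 min

The cold open starts at 11:12 + 159 min = 13:51.
The post-show starts at 13:51 − 174 min = 10:57.
The closing segment ends at 10:57 + 356 min = 16:53.
From 11:12 to 16:53 is 5 h 41 min.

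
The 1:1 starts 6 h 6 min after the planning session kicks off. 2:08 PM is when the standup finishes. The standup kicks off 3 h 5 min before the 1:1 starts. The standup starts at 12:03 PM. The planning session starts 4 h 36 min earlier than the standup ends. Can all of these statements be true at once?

No

The planning session starts at 2:08 PM − 276 min = 9:32 AM.
The 1:1 starts at 9:32 AM + 366 min = 3:38 PM.
The standup starts at 3:38 PM − 185 min = 12:33 PM.
But the standup is also said to start at 12:03 PM — a 30-minute conflict.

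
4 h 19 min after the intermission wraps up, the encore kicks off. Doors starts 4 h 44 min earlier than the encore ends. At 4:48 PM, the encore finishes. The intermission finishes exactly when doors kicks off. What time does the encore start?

4:23 PM

Doors starts at 4:48 PM − 284 min = 12:04 PM.
So the intermission ends at 12:04 PM.
The encore starts at 12:04 PM + 259 min = 4:23 PM.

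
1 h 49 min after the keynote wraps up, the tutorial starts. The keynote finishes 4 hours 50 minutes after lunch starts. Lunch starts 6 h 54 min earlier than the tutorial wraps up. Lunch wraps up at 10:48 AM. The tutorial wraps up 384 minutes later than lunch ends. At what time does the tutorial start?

4:57 PM

The tutorial ends at 10:48 AM + 384 min = 5:12 PM.
Lunch starts at 5:12 PM − 414 min = 10:18 AM.
The keynote ends at 10:18 AM + 290 min = 3:08 PM.
The tutorial starts at 3:08 PM + 109 min = 4:57 PM.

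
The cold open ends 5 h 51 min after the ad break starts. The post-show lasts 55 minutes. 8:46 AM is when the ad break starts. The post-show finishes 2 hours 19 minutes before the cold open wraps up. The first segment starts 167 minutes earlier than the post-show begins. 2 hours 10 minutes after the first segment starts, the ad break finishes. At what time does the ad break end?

10:46 AM

The cold open ends at 8:46 AM + 351 min = 2:37 PM.
The post-show ends at 2:37 PM − 139 min = 12:18 PM.
The post-show starts at 12:18 PM − 55 min = 11:23 AM.
The first segment starts at 11:23 AM − 167 min = 8:36 AM.
The ad break ends at 8:36 AM + 130 min = 10:46 AM.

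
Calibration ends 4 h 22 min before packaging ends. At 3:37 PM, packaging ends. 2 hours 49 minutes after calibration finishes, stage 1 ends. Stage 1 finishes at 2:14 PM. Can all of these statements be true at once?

Calibration ends at 3:37 PM − 262 min = 11:15 AM.
Stage 1 ends at 11:15 AM + 169 min = 2:04 PM.
But stage 1 is also said to end at 2:14 PM — a 10-minute conflict.

No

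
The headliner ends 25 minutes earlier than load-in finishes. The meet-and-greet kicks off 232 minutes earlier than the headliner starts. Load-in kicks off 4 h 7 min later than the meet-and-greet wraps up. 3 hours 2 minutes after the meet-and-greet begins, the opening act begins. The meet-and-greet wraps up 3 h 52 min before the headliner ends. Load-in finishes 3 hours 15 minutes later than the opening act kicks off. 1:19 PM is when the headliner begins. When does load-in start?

3:34 PM

The meet-and-greet starts at 1:19 PM − 232 min = 9:27 AM.
The opening act starts at 9:27 AM + 182 min = 12:29 PM.
Load-in ends at 12:29 PM + 195 min = 3:44 PM.
The headliner ends at 3:44 PM − 25 min = 3:19 PM.
The meet-and-greet ends at 3:19 PM − 232 min = 11:27 AM.
Load-in starts at 11:27 AM + 247 min = 3:34 PM.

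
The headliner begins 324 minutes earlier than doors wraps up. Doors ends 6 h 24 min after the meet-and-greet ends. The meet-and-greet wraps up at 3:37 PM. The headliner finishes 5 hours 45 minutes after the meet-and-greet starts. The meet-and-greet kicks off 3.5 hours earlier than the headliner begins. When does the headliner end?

6:52 PM

Doors ends at 3:37 PM + 384 min = 10:01 PM.
The headliner starts at 10:01 PM − 324 min = 4:37 PM.
The meet-and-greet starts at 4:37 PM − 210 min = 1:07 PM.
The headliner ends at 1:07 PM + 345 min = 6:52 PM.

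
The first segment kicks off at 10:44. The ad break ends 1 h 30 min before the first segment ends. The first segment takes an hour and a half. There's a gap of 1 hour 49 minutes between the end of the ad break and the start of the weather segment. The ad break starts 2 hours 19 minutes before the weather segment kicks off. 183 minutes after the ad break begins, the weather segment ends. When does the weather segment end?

The first segment ends at 10:44 + 90 min = 12:14.
The ad break ends at 12:14 − 90 min = 10:44.
The weather segment starts at 10:44 + 109 min = 12:33.
The ad break starts at 12:33 − 139 min = 10:14.
The weather segment ends at 10:14 + 183 min = 13:17.

13:17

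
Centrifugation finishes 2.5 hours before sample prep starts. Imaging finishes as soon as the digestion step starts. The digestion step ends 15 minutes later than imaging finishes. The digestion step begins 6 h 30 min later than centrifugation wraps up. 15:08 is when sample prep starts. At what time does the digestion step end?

19:23

Centrifugation ends at 15:08 − 150 min = 12:38.
The digestion step starts at 12:38 + 390 min = 19:08.
So imaging ends at 19:08.
The digestion step ends at 19:08 + 15 min = 19:23.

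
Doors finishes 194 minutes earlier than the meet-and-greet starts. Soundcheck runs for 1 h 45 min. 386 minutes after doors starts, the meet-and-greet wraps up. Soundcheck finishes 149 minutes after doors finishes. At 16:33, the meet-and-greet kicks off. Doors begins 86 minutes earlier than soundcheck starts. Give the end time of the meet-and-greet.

19:03

Doors ends at 16:33 − 194 min = 13:19.
Soundcheck ends at 13:19 + 149 min = 15:48.
Soundcheck starts at 15:48 − 105 min = 14:03.
Doors starts at 14:03 − 86 min = 12:37.
The meet-and-greet ends at 12:37 + 386 min = 19:03.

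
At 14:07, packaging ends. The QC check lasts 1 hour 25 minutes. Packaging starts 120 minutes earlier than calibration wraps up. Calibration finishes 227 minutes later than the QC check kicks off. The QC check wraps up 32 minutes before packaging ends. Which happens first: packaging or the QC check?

The QC check ends at 14:07 − 32 min = 13:35.
The QC check starts at 13:35 − 85 min = 12:10.
Calibration ends at 12:10 + 227 min = 15:57.
Packaging starts at 15:57 − 120 min = 13:57.
Packaging starts at 13:57 and the QC check starts at 12:10, so the QC check is first.

the QC check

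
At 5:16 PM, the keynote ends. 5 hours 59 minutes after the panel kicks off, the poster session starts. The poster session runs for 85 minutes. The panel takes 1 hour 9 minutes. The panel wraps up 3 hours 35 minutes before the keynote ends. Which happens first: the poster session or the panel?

The panel ends at 5:16 PM − 215 min = 1:41 PM.
The panel starts at 1:41 PM − 69 min = 12:32 PM.
The poster session starts at 12:32 PM + 359 min = 6:31 PM.
The poster session starts at 6:31 PM and the panel starts at 12:32 PM, so the panel is first.

the panel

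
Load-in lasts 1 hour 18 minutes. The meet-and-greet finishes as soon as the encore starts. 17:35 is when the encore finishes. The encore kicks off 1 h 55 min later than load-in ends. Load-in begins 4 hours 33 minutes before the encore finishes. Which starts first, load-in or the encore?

Load-in starts at 17:35 − 273 min = 13:02.
Load-in ends at 13:02 + 78 min = 14:20.
The encore starts at 14:20 + 115 min = 16:15.
Load-in starts at 13:02 and the encore starts at 16:15, so load-in is first.

load-in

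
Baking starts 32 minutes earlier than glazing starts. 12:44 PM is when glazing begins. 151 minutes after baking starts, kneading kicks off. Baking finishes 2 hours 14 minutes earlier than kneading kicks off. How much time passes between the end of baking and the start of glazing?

Baking starts at 12:44 PM − 32 min = 12:12 PM.
Kneading starts at 12:12 PM + 151 min = 2:43 PM.
Baking ends at 2:43 PM − 134 min = 12:29 PM.
From 12:29 PM to 12:44 PM is 15 minutes.

15 minutes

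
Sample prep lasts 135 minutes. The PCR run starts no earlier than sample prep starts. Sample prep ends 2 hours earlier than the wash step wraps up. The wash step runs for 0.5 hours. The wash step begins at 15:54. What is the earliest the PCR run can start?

The wash step ends at 15:54 + 30 min = 16:24.
Sample prep ends at 16:24 − 120 min = 14:24.
Sample prep starts at 14:24 − 135 min = 12:09.
The PCR run is bounded by sample prep, so the earliest it can start is 12:09.

12:09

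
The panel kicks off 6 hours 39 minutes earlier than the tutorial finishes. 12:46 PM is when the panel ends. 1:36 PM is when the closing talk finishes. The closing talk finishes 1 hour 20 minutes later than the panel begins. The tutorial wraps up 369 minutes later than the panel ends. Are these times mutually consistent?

Yes

The tutorial ends at 12:46 PM + 369 min = 6:55 PM.
The panel starts at 6:55 PM − 399 min = 12:16 PM.
The closing talk ends at 12:16 PM + 80 min = 1:36 PM.
That matches the stated 1:36 PM, so the schedule is consistent.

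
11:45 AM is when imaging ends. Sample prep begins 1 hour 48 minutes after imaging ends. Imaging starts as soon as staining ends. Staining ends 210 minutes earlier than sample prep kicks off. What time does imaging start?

10:03 AM

Sample prep starts at 11:45 AM + 108 min = 1:33 PM.
Staining ends at 1:33 PM − 210 min = 10:03 AM.
So imaging starts at 10:03 AM.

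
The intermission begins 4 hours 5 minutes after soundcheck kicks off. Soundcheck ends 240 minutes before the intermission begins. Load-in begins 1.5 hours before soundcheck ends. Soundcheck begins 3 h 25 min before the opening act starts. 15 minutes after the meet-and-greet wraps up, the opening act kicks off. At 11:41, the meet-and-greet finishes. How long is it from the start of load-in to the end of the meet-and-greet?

4 hours 35 minutes

The opening act starts at 11:41 + 15 min = 11:56.
Soundcheck starts at 11:56 − 205 min = 08:31.
The intermission starts at 08:31 + 245 min = 12:36.
Soundcheck ends at 12:36 − 240 min = 08:36.
Load-in starts at 08:36 − 90 min = 07:06.
From 07:06 to 11:41 is 4 hours 35 minutes.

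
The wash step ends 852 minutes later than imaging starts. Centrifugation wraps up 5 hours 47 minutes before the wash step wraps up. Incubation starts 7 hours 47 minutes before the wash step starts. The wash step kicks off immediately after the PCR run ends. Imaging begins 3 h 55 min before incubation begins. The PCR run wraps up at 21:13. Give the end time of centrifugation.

The wash step starts at 21:13.
Incubation starts at 21:13 − 467 min = 13:26.
Imaging starts at 13:26 − 235 min = 09:31.
The wash step ends at 09:31 + 852 min = 23:43.
Centrifugation ends at 23:43 − 347 min = 17:56.

17:56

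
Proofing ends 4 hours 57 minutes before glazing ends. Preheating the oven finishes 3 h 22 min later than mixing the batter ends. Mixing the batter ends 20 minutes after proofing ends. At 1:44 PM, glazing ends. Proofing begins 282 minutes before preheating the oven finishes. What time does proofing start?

7:47 AM

Proofing ends at 1:44 PM − 297 min = 8:47 AM.
Mixing the batter ends at 8:47 AM + 20 min = 9:07 AM.
Preheating the oven ends at 9:07 AM + 202 min = 12:29 PM.
Proofing starts at 12:29 PM − 282 min = 7:47 AM.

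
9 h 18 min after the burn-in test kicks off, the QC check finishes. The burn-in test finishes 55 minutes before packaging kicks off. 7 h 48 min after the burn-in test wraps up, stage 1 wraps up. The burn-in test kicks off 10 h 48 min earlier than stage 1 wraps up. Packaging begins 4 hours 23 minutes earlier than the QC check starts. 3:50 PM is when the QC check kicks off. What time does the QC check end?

4:50 PM

Packaging starts at 3:50 PM − 263 min = 11:27 AM.
The burn-in test ends at 11:27 AM − 55 min = 10:32 AM.
Stage 1 ends at 10:32 AM + 468 min = 6:20 PM.
The burn-in test starts at 6:20 PM − 648 min = 7:32 AM.
The QC check ends at 7:32 AM + 558 min = 4:50 PM.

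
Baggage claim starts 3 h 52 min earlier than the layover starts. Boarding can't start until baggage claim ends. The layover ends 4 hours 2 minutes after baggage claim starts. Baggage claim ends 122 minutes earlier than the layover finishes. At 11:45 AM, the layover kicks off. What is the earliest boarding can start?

9:53 AM

Baggage claim starts at 11:45 AM − 232 min = 7:53 AM.
The layover ends at 7:53 AM + 242 min = 11:55 AM.
Baggage claim ends at 11:55 AM − 122 min = 9:53 AM.
Boarding is bounded by baggage claim, so the earliest it can start is 9:53 AM.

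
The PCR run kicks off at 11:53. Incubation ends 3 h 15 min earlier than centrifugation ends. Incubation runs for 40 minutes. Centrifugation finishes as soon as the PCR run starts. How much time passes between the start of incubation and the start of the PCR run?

3 h 55 min

Centrifugation ends at 11:53.
Incubation ends at 11:53 − 195 min = 08:38.
Incubation starts at 08:38 − 40 min = 07:58.
From 07:58 to 11:53 is 3 h 55 min.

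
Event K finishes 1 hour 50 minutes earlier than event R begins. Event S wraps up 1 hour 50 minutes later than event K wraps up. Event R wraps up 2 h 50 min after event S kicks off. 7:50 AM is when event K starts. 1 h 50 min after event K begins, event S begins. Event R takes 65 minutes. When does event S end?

Event S starts at 7:50 AM + 110 min = 9:40 AM.
Event R ends at 9:40 AM + 170 min = 12:30 PM.
Event R starts at 12:30 PM − 65 min = 11:25 AM.
Event K ends at 11:25 AM − 110 min = 9:35 AM.
Event S ends at 9:35 AM + 110 min = 11:25 AM.

11:25 AM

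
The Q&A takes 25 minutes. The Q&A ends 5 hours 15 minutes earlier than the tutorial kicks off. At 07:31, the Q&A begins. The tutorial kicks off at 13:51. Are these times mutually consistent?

The Q&A ends at 13:51 − 315 min = 08:36.
The Q&A starts at 08:36 − 25 min = 08:11.
But the Q&A is also said to start at 07:31 — a 40-minute conflict.

No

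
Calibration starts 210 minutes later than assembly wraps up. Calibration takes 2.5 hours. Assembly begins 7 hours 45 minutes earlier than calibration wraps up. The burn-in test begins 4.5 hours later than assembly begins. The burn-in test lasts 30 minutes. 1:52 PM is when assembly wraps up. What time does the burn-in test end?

Calibration starts at 1:52 PM + 210 min = 5:22 PM.
Calibration ends at 5:22 PM + 150 min = 7:52 PM.
Assembly starts at 7:52 PM − 465 min = 12:07 PM.
The burn-in test starts at 12:07 PM + 270 min = 4:37 PM.
The burn-in test ends at 4:37 PM + 30 min = 5:07 PM.

5:07 PM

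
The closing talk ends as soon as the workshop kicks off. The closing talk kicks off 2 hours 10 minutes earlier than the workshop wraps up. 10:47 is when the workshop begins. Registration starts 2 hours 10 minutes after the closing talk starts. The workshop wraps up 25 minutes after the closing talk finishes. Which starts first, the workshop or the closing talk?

the closing talk

The closing talk ends at 10:47.
The workshop ends at 10:47 + 25 min = 11:12.
The closing talk starts at 11:12 − 130 min = 09:02.
The workshop starts at 10:47 and the closing talk starts at 09:02, so the closing talk is first.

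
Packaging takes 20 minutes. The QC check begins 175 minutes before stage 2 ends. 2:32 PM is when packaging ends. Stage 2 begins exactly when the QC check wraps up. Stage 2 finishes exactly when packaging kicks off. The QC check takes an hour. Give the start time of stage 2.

Packaging starts at 2:32 PM − 20 min = 2:12 PM.
So stage 2 ends at 2:12 PM.
The QC check starts at 2:12 PM − 175 min = 11:17 AM.
The QC check ends at 11:17 AM + 60 min = 12:17 PM.
So stage 2 starts at 12:17 PM.

12:17 PM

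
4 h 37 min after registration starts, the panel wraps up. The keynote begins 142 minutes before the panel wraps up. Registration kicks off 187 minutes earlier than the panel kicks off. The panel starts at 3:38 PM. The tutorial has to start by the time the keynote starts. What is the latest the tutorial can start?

2:46 PM

Registration starts at 3:38 PM − 187 min = 12:31 PM.
The panel ends at 12:31 PM + 277 min = 5:08 PM.
The keynote starts at 5:08 PM − 142 min = 2:46 PM.
The tutorial is bounded by the keynote, so the latest it can start is 2:46 PM.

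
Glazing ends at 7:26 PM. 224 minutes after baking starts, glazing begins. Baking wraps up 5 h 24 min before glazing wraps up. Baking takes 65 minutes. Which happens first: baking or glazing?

baking

Baking ends at 7:26 PM − 324 min = 2:02 PM.
Baking starts at 2:02 PM − 65 min = 12:57 PM.
Glazing starts at 12:57 PM + 224 min = 4:41 PM.
Baking starts at 12:57 PM and glazing starts at 4:41 PM, so baking is first.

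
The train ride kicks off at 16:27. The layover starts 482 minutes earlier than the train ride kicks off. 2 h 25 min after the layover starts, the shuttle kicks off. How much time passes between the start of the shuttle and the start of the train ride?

The layover starts at 16:27 − 482 min = 08:25.
The shuttle starts at 08:25 + 145 min = 10:50.
From 10:50 to 16:27 is 5 h 37 min.

5 h 37 min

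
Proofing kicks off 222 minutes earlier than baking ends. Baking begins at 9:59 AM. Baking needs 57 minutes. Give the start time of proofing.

7:14 AM

Baking ends at 9:59 AM + 57 min = 10:56 AM.
Proofing starts at 10:56 AM − 222 min = 7:14 AM.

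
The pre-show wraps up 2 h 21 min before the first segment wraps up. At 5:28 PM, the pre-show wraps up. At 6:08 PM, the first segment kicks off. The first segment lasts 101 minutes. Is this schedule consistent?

Yes

The first segment ends at 6:08 PM + 101 min = 7:49 PM.
The pre-show ends at 7:49 PM − 141 min = 5:28 PM.
That matches the stated 5:28 PM, so the schedule is consistent.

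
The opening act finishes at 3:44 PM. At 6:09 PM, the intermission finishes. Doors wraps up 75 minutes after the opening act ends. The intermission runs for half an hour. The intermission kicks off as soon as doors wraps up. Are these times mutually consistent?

No

Doors ends at 3:44 PM + 75 min = 4:59 PM.
So the intermission starts at 4:59 PM.
The intermission ends at 4:59 PM + 30 min = 5:29 PM.
But the intermission is also said to end at 6:09 PM — a 40-minute conflict.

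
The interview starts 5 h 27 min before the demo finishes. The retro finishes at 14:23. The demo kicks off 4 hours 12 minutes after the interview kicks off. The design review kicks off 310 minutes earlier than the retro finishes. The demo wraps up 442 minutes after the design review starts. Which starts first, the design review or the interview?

The design review starts at 14:23 − 310 min = 09:13.
The demo ends at 09:13 + 442 min = 16:35.
The interview starts at 16:35 − 327 min = 11:08.
The design review starts at 09:13 and the interview starts at 11:08, so the design review is first.

the design review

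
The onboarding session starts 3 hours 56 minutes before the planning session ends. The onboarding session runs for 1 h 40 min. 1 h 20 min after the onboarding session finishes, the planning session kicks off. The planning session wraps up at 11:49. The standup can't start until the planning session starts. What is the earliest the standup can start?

10:53

The onboarding session starts at 11:49 − 236 min = 07:53.
The onboarding session ends at 07:53 + 100 min = 09:33.
The planning session starts at 09:33 + 80 min = 10:53.
The standup is bounded by the planning session, so the earliest it can start is 10:53.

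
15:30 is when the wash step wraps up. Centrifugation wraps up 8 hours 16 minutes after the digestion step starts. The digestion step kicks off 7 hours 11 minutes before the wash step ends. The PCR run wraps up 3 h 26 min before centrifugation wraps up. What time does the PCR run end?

The digestion step starts at 15:30 − 431 min = 08:19.
Centrifugation ends at 08:19 + 496 min = 16:35.
The PCR run ends at 16:35 − 206 min = 13:09.

13:09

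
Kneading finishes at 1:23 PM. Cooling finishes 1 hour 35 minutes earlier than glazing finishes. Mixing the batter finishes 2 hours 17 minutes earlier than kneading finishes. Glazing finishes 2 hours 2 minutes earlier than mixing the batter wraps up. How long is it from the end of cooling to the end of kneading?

Mixing the batter ends at 1:23 PM − 137 min = 11:06 AM.
Glazing ends at 11:06 AM − 122 min = 9:04 AM.
Cooling ends at 9:04 AM − 95 min = 7:29 AM.
From 7:29 AM to 1:23 PM is 5 h 54 min.

5 h 54 min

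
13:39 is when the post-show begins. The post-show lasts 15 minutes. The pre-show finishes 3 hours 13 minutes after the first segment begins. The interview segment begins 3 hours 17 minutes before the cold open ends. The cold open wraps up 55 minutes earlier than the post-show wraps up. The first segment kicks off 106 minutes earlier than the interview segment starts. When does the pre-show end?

11:09

The post-show ends at 13:39 + 15 min = 13:54.
The cold open ends at 13:54 − 55 min = 12:59.
The interview segment starts at 12:59 − 197 min = 09:42.
The first segment starts at 09:42 − 106 min = 07:56.
The pre-show ends at 07:56 + 193 min = 11:09.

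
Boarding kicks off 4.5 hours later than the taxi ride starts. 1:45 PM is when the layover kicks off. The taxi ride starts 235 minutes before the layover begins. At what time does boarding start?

2:20 PM

The taxi ride starts at 1:45 PM − 235 min = 9:50 AM.
Boarding starts at 9:50 AM + 270 min = 2:20 PM.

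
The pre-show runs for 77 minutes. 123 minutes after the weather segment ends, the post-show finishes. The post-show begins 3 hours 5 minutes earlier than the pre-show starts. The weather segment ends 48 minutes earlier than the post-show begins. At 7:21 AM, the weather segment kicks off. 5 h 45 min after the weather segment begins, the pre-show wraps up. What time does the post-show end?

9:59 AM

The pre-show ends at 7:21 AM + 345 min = 1:06 PM.
The pre-show starts at 1:06 PM − 77 min = 11:49 AM.
The post-show starts at 11:49 AM − 185 min = 8:44 AM.
The weather segment ends at 8:44 AM − 48 min = 7:56 AM.
The post-show ends at 7:56 AM + 123 min = 9:59 AM.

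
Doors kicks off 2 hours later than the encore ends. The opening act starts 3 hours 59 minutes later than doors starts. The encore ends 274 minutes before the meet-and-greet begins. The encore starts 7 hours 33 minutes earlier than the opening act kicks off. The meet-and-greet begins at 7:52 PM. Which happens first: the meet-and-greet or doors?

The encore ends at 7:52 PM − 274 min = 3:18 PM.
Doors starts at 3:18 PM + 120 min = 5:18 PM.
The meet-and-greet starts at 7:52 PM and doors starts at 5:18 PM, so doors is first.

doors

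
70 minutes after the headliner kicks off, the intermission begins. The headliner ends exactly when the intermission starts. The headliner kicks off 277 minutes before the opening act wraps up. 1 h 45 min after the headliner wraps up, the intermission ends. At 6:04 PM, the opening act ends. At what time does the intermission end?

The headliner starts at 6:04 PM − 277 min = 1:27 PM.
The intermission starts at 1:27 PM + 70 min = 2:37 PM.
So the headliner ends at 2:37 PM.
The intermission ends at 2:37 PM + 105 min = 4:22 PM.

4:22 PM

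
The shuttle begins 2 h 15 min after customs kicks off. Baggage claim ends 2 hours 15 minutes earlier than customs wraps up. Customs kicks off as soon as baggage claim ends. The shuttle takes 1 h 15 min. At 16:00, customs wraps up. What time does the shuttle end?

17:15

Baggage claim ends at 16:00 − 135 min = 13:45.
So customs starts at 13:45.
The shuttle starts at 13:45 + 135 min = 16:00.
The shuttle ends at 16:00 + 75 min = 17:15.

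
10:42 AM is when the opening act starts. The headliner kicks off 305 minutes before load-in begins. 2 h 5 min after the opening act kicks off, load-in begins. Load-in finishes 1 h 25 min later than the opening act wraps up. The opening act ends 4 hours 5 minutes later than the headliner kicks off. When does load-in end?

Load-in starts at 10:42 AM + 125 min = 12:47 PM.
The headliner starts at 12:47 PM − 305 min = 7:42 AM.
The opening act ends at 7:42 AM + 245 min = 11:47 AM.
Load-in ends at 11:47 AM + 85 min = 1:12 PM.

1:12 PM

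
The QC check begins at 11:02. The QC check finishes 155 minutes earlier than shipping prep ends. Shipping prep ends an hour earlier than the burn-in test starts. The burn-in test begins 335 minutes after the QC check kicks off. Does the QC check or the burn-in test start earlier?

The burn-in test starts at 11:02 + 335 min = 16:37.
The QC check starts at 11:02 and the burn-in test starts at 16:37, so the QC check is first.

the QC check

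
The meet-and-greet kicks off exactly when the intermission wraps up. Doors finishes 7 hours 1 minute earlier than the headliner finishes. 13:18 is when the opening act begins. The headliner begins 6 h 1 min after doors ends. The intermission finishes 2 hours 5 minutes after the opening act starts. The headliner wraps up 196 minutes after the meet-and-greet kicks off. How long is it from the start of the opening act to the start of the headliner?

4 hours 21 minutes

The intermission ends at 13:18 + 125 min = 15:23.
So the meet-and-greet starts at 15:23.
The headliner ends at 15:23 + 196 min = 18:39.
Doors ends at 18:39 − 421 min = 11:38.
The headliner starts at 11:38 + 361 min = 17:39.
From 13:18 to 17:39 is 4 hours 21 minutes.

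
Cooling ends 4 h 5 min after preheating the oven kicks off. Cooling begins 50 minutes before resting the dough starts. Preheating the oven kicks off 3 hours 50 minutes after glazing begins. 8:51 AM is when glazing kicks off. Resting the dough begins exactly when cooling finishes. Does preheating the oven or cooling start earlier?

preheating the oven

Preheating the oven starts at 8:51 AM + 230 min = 12:41 PM.
Cooling ends at 12:41 PM + 245 min = 4:46 PM.
So resting the dough starts at 4:46 PM.
Cooling starts at 4:46 PM − 50 min = 3:56 PM.
Preheating the oven starts at 12:41 PM and cooling starts at 3:56 PM, so preheating the oven is first.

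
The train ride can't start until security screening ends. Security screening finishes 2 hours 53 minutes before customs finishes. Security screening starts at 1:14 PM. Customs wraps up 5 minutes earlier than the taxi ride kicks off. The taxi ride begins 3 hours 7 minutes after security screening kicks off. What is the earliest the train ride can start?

The taxi ride starts at 1:14 PM + 187 min = 4:21 PM.
Customs ends at 4:21 PM − 5 min = 4:16 PM.
Security screening ends at 4:16 PM − 173 min = 1:23 PM.
The train ride is bounded by security screening, so the earliest it can start is 1:23 PM.

1:23 PM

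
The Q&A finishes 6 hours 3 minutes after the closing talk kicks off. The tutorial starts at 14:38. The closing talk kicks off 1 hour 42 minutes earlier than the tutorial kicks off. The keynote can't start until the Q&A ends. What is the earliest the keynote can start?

18:59

The closing talk starts at 14:38 − 102 min = 12:56.
The Q&A ends at 12:56 + 363 min = 18:59.
The keynote is bounded by the Q&A, so the earliest it can start is 18:59.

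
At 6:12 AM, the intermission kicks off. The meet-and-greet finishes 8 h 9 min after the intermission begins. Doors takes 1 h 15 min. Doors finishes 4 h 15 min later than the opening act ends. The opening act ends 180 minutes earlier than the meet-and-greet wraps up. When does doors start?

2:21 PM

The meet-and-greet ends at 6:12 AM + 489 min = 2:21 PM.
The opening act ends at 2:21 PM − 180 min = 11:21 AM.
Doors ends at 11:21 AM + 255 min = 3:36 PM.
Doors starts at 3:36 PM − 75 min = 2:21 PM.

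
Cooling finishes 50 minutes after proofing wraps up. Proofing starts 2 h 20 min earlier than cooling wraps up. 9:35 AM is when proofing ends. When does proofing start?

Cooling ends at 9:35 AM + 50 min = 10:25 AM.
Proofing starts at 10:25 AM − 140 min = 8:05 AM.

8:05 AM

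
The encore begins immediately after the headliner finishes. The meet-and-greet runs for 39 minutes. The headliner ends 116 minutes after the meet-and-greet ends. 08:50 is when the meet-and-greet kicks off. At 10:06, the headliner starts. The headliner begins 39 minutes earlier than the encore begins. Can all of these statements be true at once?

No

The meet-and-greet ends at 08:50 + 39 min = 09:29.
The headliner ends at 09:29 + 116 min = 11:25.
So the encore starts at 11:25.
The headliner starts at 11:25 − 39 min = 10:46.
But the headliner is also said to start at 10:06 — a 40-minute conflict.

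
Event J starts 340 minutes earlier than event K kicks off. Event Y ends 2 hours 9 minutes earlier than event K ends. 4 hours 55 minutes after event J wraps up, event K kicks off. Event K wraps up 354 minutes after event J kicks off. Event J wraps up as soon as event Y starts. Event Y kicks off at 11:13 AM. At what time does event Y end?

Event J ends at 11:13 AM.
Event K starts at 11:13 AM + 295 min = 4:08 PM.
Event J starts at 4:08 PM − 340 min = 10:28 AM.
Event K ends at 10:28 AM + 354 min = 4:22 PM.
Event Y ends at 4:22 PM − 129 min = 2:13 PM.

2:13 PM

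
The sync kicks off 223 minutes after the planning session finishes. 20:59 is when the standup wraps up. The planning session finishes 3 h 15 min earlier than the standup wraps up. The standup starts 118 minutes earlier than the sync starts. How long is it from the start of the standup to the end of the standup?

90 minutes

The planning session ends at 20:59 − 195 min = 17:44.
The sync starts at 17:44 + 223 min = 21:27.
The standup starts at 21:27 − 118 min = 19:29.
From 19:29 to 20:59 is 90 minutes.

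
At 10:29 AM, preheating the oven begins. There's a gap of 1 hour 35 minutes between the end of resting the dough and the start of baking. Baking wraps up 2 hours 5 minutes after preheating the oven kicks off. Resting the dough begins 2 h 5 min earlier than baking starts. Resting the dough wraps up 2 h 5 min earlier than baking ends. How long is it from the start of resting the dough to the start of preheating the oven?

half an hour

Baking ends at 10:29 AM + 125 min = 12:34 PM.
Resting the dough ends at 12:34 PM − 125 min = 10:29 AM.
Baking starts at 10:29 AM + 95 min = 12:04 PM.
Resting the dough starts at 12:04 PM − 125 min = 9:59 AM.
From 9:59 AM to 10:29 AM is half an hour.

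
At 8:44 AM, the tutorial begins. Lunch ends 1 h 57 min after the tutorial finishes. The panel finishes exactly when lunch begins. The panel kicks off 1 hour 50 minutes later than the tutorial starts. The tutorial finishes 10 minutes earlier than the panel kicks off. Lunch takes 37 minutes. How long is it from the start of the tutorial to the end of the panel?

The panel starts at 8:44 AM + 110 min = 10:34 AM.
The tutorial ends at 10:34 AM − 10 min = 10:24 AM.
Lunch ends at 10:24 AM + 117 min = 12:21 PM.
Lunch starts at 12:21 PM − 37 min = 11:44 AM.
So the panel ends at 11:44 AM.
From 8:44 AM to 11:44 AM is 180 minutes.

180 minutes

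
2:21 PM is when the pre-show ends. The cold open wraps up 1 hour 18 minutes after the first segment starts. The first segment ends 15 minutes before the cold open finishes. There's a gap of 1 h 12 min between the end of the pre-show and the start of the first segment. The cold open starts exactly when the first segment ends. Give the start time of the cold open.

4:36 PM

The first segment starts at 2:21 PM + 72 min = 3:33 PM.
The cold open ends at 3:33 PM + 78 min = 4:51 PM.
The first segment ends at 4:51 PM − 15 min = 4:36 PM.
So the cold open starts at 4:36 PM.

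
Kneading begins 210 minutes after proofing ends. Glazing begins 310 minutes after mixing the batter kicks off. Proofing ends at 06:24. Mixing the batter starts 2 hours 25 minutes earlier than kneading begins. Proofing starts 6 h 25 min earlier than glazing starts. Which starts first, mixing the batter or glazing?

mixing the batter

Kneading starts at 06:24 + 210 min = 09:54.
Mixing the batter starts at 09:54 − 145 min = 07:29.
Glazing starts at 07:29 + 310 min = 12:39.
Mixing the batter starts at 07:29 and glazing starts at 12:39, so mixing the batter is first.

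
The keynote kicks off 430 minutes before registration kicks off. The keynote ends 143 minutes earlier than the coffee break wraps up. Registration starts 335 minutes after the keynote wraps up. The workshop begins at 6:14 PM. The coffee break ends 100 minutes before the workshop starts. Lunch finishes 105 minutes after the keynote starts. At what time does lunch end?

2:21 PM

The coffee break ends at 6:14 PM − 100 min = 4:34 PM.
The keynote ends at 4:34 PM − 143 min = 2:11 PM.
Registration starts at 2:11 PM + 335 min = 7:46 PM.
The keynote starts at 7:46 PM − 430 min = 12:36 PM.
Lunch ends at 12:36 PM + 105 min = 2:21 PM.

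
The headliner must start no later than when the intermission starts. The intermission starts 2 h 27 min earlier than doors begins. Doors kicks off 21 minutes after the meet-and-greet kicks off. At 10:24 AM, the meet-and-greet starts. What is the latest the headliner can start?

Doors starts at 10:24 AM + 21 min = 10:45 AM.
The intermission starts at 10:45 AM − 147 min = 8:18 AM.
The headliner is bounded by the intermission, so the latest it can start is 8:18 AM.

8:18 AM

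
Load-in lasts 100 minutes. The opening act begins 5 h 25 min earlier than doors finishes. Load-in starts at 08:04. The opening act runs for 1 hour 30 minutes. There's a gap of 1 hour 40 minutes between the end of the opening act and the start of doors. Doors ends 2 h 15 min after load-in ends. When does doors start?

Load-in ends at 08:04 + 100 min = 09:44.
Doors ends at 09:44 + 135 min = 11:59.
The opening act starts at 11:59 − 325 min = 06:34.
The opening act ends at 06:34 + 90 min = 08:04.
Doors starts at 08:04 + 100 min = 09:44.

09:44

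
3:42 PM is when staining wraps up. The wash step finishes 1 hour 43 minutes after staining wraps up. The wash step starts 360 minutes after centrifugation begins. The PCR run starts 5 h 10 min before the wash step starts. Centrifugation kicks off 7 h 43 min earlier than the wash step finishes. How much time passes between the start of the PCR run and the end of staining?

5 hours 10 minutes

The wash step ends at 3:42 PM + 103 min = 5:25 PM.
Centrifugation starts at 5:25 PM − 463 min = 9:42 AM.
The wash step starts at 9:42 AM + 360 min = 3:42 PM.
The PCR run starts at 3:42 PM − 310 min = 10:32 AM.
From 10:32 AM to 3:42 PM is 5 hours 10 minutes.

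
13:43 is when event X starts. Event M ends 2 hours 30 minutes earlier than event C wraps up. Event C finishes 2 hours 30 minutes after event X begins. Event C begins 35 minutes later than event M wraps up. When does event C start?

14:18

Event C ends at 13:43 + 150 min = 16:13.
Event M ends at 16:13 − 150 min = 13:43.
Event C starts at 13:43 + 35 min = 14:18.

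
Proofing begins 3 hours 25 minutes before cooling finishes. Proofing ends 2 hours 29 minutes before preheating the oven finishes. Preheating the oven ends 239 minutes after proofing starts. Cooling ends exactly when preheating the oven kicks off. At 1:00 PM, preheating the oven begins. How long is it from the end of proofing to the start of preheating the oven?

Cooling ends at 1:00 PM.
Proofing starts at 1:00 PM − 205 min = 9:35 AM.
Preheating the oven ends at 9:35 AM + 239 min = 1:34 PM.
Proofing ends at 1:34 PM − 149 min = 11:05 AM.
From 11:05 AM to 1:00 PM is 1 h 55 min.

1 h 55 min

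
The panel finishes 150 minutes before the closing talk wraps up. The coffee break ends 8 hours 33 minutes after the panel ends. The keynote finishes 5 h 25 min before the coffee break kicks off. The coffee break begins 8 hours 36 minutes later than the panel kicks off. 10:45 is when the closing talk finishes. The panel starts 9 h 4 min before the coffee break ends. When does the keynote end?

The panel ends at 10:45 − 150 min = 08:15.
The coffee break ends at 08:15 + 513 min = 16:48.
The panel starts at 16:48 − 544 min = 07:44.
The coffee break starts at 07:44 + 516 min = 16:20.
The keynote ends at 16:20 − 325 min = 10:55.

10:55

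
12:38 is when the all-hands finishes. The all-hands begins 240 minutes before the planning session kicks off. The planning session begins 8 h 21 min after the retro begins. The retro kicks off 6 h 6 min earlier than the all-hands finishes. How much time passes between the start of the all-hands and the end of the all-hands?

The retro starts at 12:38 − 366 min = 06:32.
The planning session starts at 06:32 + 501 min = 14:53.
The all-hands starts at 14:53 − 240 min = 10:53.
From 10:53 to 12:38 is 1 h 45 min.

1 h 45 min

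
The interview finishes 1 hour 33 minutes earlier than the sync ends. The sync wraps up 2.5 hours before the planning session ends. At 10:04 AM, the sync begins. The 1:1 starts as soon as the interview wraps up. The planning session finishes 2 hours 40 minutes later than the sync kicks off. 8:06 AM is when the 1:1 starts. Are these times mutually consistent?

The planning session ends at 10:04 AM + 160 min = 12:44 PM.
The sync ends at 12:44 PM − 150 min = 10:14 AM.
The interview ends at 10:14 AM − 93 min = 8:41 AM.
So the 1:1 starts at 8:41 AM.
But the 1:1 is also said to start at 8:06 AM — a 35-minute conflict.

No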